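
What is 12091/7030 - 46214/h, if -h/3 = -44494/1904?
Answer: -308483002409/469189230 ≈ -657.48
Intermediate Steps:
h = 66741/952 (h = -(-133482)/1904 = -3*(-22247/952) = 66741/952 ≈ 70.106)
12091/7030 - 46214/h = 12091/7030 - 46214/66741/952 = 12091*(1/7030) - 46214*952/66741 = 12091/7030 - 43995728/66741 = -308483002409/469189230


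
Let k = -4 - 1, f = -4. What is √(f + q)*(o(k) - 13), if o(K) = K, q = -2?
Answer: -18*I*√6 ≈ -44.091*I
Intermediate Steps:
k = -5
√(f + q)*(o(k) - 13) = √(-4 - 2)*(-5 - 13) = √(-6)*(-18) = (I*√6)*(-18) = -18*I*√6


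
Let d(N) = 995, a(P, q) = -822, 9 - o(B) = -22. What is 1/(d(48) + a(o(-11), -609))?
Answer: 1/173 ≈ 0.0057803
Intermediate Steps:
o(B) = 31 (o(B) = 9 - 1*(-22) = 9 + 22 = 31)
1/(d(48) + a(o(-11), -609)) = 1/(995 - 822) = 1/173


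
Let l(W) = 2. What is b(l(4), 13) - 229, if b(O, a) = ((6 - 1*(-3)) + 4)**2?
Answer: -60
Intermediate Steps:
b(O, a) = 169 (b(O, a) = ((6 + 3) + 4)**2 = (9 + 4)**2 = 13**2 = 169)
b(l(4), 13) - 229 = 169 - 229 = -60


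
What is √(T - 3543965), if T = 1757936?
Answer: I*√1786029 ≈ 1336.4*I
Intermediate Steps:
√(T - 3543965) = √(1757936 - 3543965) = √(-1786029) = I*√1786029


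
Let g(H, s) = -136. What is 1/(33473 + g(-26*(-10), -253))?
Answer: 1/33337 ≈ 2.9997e-5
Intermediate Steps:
1/(33473 + g(-26*(-10), -253)) = 1/(33473 - 136) = 1/33337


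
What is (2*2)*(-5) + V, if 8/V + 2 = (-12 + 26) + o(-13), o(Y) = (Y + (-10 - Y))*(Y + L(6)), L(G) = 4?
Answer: -1016/51 ≈ -19.922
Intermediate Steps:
o(Y) = -40 - 10*Y (o(Y) = (Y + (-10 - Y))*(Y + 4) = -10*(4 + Y) = -40 - 10*Y)
V = 4/51 (V = 8/(-2 + ((-12 + 26) + (-40 - 10*(-13)))) = 8/(-2 + (14 + (-40 + 130))) = 8/(-2 + (14 + 90)) = 8/(-2 + 104) = 8/102 = 8*(1/102) = 4/51 ≈ 0.078431)
(2*2)*(-5) + V = (2*2)*(-5) + 4/51 = 4*(-5) + 4/51 = -20 + 4/51 = -1016/51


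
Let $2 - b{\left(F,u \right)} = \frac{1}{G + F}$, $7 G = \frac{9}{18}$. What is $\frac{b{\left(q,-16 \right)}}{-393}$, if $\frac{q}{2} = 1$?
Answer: $- \frac{44}{11397} \approx -0.0038607$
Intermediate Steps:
$q = 2$ ($q = 2 \cdot 1 = 2$)
$G = \frac{1}{14}$ ($G = \frac{9 \cdot \frac{1}{18}}{7} = \frac{1}{7} \cdot \frac{1}{2} = \frac{1}{14} \approx 0.071429$)
$b{\left(F,u \right)} = 2 - \frac{1}{\frac{1}{14} + F}$
$\frac{b{\left(q,-16 \right)}}{-393} = \frac{4 \frac{1}{1 + 14 \cdot 2} \left(-3 + 7 \cdot 2\right)}{-393} = \frac{4 \left(-3 + 14\right)}{1 + 28} \left(- \frac{1}{393}\right) = 4 \cdot \frac{1}{29} \cdot 11 \left(- \frac{1}{393}\right) = \frac{44}{29} \left(- \frac{1}{393}\right) = - \frac{44}{11397}$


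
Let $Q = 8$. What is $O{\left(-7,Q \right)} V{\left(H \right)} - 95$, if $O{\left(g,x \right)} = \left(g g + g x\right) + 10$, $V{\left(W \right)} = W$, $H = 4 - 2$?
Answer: $-89$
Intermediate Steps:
$H = 2$
$O{\left(g,x \right)} = 10 + g^{2} + g x$ ($O{\left(g,x \right)} = \left(g^{2} + g x\right) + 10 = 10 + g^{2} + g x$)
$O{\left(-7,Q \right)} V{\left(H \right)} - 95 = \left(10 + \left(-7\right)^{2} - 56\right) 2 - 95 = \left(10 + 49 - 56\right) 2 - 95 = 3 \cdot 2 - 95 = 6 - 95 = -89$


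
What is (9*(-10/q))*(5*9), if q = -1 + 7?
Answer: -675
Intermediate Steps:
q = 6
(9*(-10/q))*(5*9) = (9*(-10/6))*(5*9) = (9*(-10*1/6))*45 = (9*(-5/3))*45 = -15*45 = -675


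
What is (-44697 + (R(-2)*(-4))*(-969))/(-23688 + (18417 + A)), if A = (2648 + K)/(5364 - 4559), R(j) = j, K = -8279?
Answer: 14073815/1416262 ≈ 9.9373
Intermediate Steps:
A = -5631/805 (A = (2648 - 8279)/(5364 - 4559) = -5631/805 ≈ -6.9950)
(-44697 + (R(-2)*(-4))*(-969))/(-23688 + (18417 + A)) = (-44697 - 2*(-4)*(-969))/(-23688 + (18417 - 5631/805)) = (-44697 + 8*(-969))/(-23688 + 14820054/805) = (-44697 - 7752)/(-4248786/805) = -52449*(-805/4248786) = 14073815/1416262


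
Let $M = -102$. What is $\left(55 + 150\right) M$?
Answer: $-20910$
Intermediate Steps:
$\left(55 + 150\right) M = \left(55 + 150\right) \left(-102\right) = 205 \left(-102\right) = -20910$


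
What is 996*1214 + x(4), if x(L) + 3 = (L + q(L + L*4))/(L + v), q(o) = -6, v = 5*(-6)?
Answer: 15718834/13 ≈ 1.2091e+6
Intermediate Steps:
v = -30
x(L) = -3 + (-6 + L)/(-30 + L) (x(L) = -3 + (L - 6)/(L - 30) = -3 + (-6 + L)/(-30 + L))
996*1214 + x(4) = 996*1214 + 2*(42 - 1*4)/(-30 + 4) = 1209144 + 2*(42 - 4)/(-26) = 1209144 + 2*(-1/26)*38 = 1209144 - 38/13 = 15718834/13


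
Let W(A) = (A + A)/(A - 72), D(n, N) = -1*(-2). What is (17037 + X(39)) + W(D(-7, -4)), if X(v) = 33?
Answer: 597448/35 ≈ 17070.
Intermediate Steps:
D(n, N) = 2
W(A) = 2*A/(-72 + A) (W(A) = (2*A)/(-72 + A) = 2*A/(-72 + A))
(17037 + X(39)) + W(D(-7, -4)) = (17037 + 33) + 2*2/(-72 + 2) = 17070 + 2*2/(-70) = 17070 + 2*2*(-1/70) = 17070 - 2/35 = 597448/35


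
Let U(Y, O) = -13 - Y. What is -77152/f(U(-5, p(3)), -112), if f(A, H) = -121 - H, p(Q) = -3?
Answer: 77152/9 ≈ 8572.4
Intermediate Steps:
-77152/f(U(-5, p(3)), -112) = -77152/(-121 - 1*(-112)) = -77152/(-121 + 112) = -77152/(-9) = -77152*(-⅑) = 77152/9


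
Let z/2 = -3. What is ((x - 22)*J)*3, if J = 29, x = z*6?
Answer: -5046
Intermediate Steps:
z = -6 (z = 2*(-3) = -6)
x = -36 (x = -6*6 = -36)
((x - 22)*J)*3 = ((-36 - 22)*29)*3 = -58*29*3 = -1682*3 = -5046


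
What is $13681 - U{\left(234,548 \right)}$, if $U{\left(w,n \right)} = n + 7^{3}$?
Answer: $12790$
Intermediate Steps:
$U{\left(w,n \right)} = 343 + n$ ($U{\left(w,n \right)} = n + 343 = 343 + n$)
$13681 - U{\left(234,548 \right)} = 13681 - \left(343 + 548\right) = 13681 - 891 = 12790$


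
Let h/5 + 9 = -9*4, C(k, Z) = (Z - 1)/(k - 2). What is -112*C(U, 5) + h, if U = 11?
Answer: -2473/9 ≈ -274.78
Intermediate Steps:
C(k, Z) = (-1 + Z)/(-2 + k)
h = -225 (h = -45 + 5*(-9*4) = -45 + 5*(-36) = -45 - 180 = -225)
-112*C(U, 5) + h = -112*(-1 + 5)/(-2 + 11) - 225 = -112*4/9 - 225 = -448/9 - 225 = -2473/9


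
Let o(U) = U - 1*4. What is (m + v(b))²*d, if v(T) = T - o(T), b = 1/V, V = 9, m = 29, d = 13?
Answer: 14157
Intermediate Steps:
o(U) = -4 + U (o(U) = U - 4 = -4 + U)
b = ⅑ (b = 1/9 = ⅑ ≈ 0.11111)
v(T) = 4 (v(T) = T - (-4 + T) = T + (4 - T) = 4)
(m + v(b))²*d = (29 + 4)²*13 = 33²*13 = 1089*13 = 14157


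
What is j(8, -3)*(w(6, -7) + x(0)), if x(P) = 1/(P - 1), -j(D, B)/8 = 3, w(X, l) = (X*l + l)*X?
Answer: 7080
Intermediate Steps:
w(X, l) = X*(l + X*l) (w(X, l) = (l + X*l)*X = X*(l + X*l))
j(D, B) = -24 (j(D, B) = -8*3 = -24)
x(P) = 1/(-1 + P)
j(8, -3)*(w(6, -7) + x(0)) = -24*(6*(-7)*(1 + 6) + 1/(-1 + 0)) = -24*(6*(-7)*7 + 1/(-1)) = -24*(-294 - 1) = -24*(-295) = 7080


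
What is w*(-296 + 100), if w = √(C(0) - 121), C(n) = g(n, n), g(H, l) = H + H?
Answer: -2156*I ≈ -2156.0*I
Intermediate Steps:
g(H, l) = 2*H
C(n) = 2*n
w = 11*I (w = √(2*0 - 121) = √(0 - 121) = √(-121) = 11*I ≈ 11.0*I)
w*(-296 + 100) = (11*I)*(-296 + 100) = (11*I)*(-196) = -2156*I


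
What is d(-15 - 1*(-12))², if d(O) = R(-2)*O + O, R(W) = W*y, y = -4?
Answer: 729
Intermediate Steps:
R(W) = -4*W (R(W) = W*(-4) = -4*W)
d(O) = 9*O (d(O) = (-4*(-2))*O + O = 8*O + O = 9*O)
d(-15 - 1*(-12))² = (9*(-15 - 1*(-12)))² = (9*(-15 + 12))² = (9*(-3))² = (-27)² = 729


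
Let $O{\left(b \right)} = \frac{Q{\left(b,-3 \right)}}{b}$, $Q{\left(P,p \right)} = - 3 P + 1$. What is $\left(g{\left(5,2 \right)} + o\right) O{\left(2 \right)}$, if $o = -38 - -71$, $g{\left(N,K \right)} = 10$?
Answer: $- \frac{215}{2} \approx -107.5$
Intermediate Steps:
$o = 33$ ($o = -38 + 71 = 33$)
$Q{\left(P,p \right)} = 1 - 3 P$
$O{\left(b \right)} = \frac{1 - 3 b}{b}$
$\left(g{\left(5,2 \right)} + o\right) O{\left(2 \right)} = \left(10 + 33\right) \left(-3 + \frac{1}{2}\right) = 43 \left(-3 + \frac{1}{2}\right) = 43 \left(- \frac{5}{2}\right) = - \frac{215}{2}$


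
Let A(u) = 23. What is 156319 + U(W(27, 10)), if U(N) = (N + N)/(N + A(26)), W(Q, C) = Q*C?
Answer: 45802007/293 ≈ 1.5632e+5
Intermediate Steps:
W(Q, C) = C*Q
U(N) = 2*N/(23 + N) (U(N) = (N + N)/(N + 23) = (2*N)/(23 + N) = 2*N/(23 + N))
156319 + U(W(27, 10)) = 156319 + 2*(10*27)/(23 + 10*27) = 156319 + 2*270/(23 + 270) = 156319 + 2*270/293 = 156319 + 2*270*(1/293) = 156319 + 540/293 = 45802007/293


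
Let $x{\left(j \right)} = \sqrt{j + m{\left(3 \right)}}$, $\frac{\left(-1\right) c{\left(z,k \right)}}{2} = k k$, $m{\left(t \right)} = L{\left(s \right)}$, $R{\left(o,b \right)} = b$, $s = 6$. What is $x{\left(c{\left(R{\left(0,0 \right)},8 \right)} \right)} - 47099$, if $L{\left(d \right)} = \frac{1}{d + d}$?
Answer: $-47099 + \frac{i \sqrt{4605}}{6} \approx -47099.0 + 11.31 i$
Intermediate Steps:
$L{\left(d \right)} = \frac{1}{2 d}$
$m{\left(t \right)} = \frac{1}{12}$ ($m{\left(t \right)} = \frac{1}{2 \cdot 6} = \frac{1}{2} \cdot \frac{1}{6} = \frac{1}{12}$)
$c{\left(z,k \right)} = - 2 k^{2}$ ($c{\left(z,k \right)} = - 2 k k = - 2 k^{2}$)
$x{\left(j \right)} = \sqrt{\frac{1}{12} + j}$ ($x{\left(j \right)} = \sqrt{j + \frac{1}{12}} = \sqrt{\frac{1}{12} + j}$)
$x{\left(c{\left(R{\left(0,0 \right)},8 \right)} \right)} - 47099 = \frac{\sqrt{3 + 36 \left(- 2 \cdot 8^{2}\right)}}{6} - 47099 = \frac{\sqrt{3 + 36 \left(\left(-2\right) 64\right)}}{6} - 47099 = \frac{\sqrt{3 + 36 \left(-128\right)}}{6} - 47099 = \frac{\sqrt{3 - 4608}}{6} - 47099 = \frac{\sqrt{-4605}}{6} - 47099 = \frac{i \sqrt{4605}}{6} - 47099 = -47099 + \frac{i \sqrt{4605}}{6}$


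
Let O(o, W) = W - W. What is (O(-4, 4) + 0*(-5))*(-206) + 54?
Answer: 54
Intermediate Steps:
O(o, W) = 0
(O(-4, 4) + 0*(-5))*(-206) + 54 = (0 + 0*(-5))*(-206) + 54 = (0 + 0)*(-206) + 54 = 0*(-206) + 54 = 0 + 54 = 54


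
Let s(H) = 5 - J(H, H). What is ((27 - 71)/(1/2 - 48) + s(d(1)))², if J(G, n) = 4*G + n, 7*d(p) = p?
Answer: 12013156/442225 ≈ 27.165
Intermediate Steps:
d(p) = p/7
J(G, n) = n + 4*G
s(H) = 5 - 5*H (s(H) = 5 - (H + 4*H) = 5 - 5*H)
((27 - 71)/(1/2 - 48) + s(d(1)))² = ((27 - 71)/(1/2 - 48) + (5 - 5/7))² = (-44/(½ - 48) + (5 - 5*⅐))² = (-44/(-95/2) + (5 - 5/7))² = (-44*(-2/95) + 30/7)² = (88/95 + 30/7)² = (3466/665)² = 12013156/442225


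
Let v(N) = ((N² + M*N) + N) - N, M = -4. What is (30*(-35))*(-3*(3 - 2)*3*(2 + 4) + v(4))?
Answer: 56700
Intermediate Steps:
v(N) = N² - 4*N (v(N) = ((N² - 4*N) + N) - N = (N² - 3*N) - N = N² - 4*N)
(30*(-35))*(-3*(3 - 2)*3*(2 + 4) + v(4)) = (30*(-35))*(-3*(3 - 2)*3*(2 + 4) + 4*(-4 + 4)) = -1050*(-3*3*6 + 4*0) = -1050*(-3*18 + 0) = -1050*(-54 + 0) = -1050*(-54) = 56700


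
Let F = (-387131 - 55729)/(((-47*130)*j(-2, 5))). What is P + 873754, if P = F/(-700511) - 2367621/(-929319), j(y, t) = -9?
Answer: 347545307609904646513/397759889207499 ≈ 8.7376e+5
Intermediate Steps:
F = -14762/1833 (F = (-387131 - 55729)/((-47*130*(-9))) = -442860/((-6110*(-9))) = -442860/54990 = -442860*1/54990 = -14762/1833 ≈ -8.0535)
P = 1013375295565267/397759889207499 (P = -14762/1833/(-700511) - 2367621/(-929319) = -14762/1833*(-1/700511) - 2367621*(-1/929319) = 14762/1284036663 + 789207/309773 = 1013375295565267/397759889207499 ≈ 2.5477)
P + 873754 = 1013375295565267/397759889207499 + 873754 = 347545307609904646513/397759889207499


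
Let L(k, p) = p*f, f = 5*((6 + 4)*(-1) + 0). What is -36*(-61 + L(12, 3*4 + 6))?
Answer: 34596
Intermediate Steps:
f = -50 (f = 5*(10*(-1) + 0) = 5*(-10 + 0) = 5*(-10) = -50)
L(k, p) = -50*p (L(k, p) = p*(-50) = -50*p)
-36*(-61 + L(12, 3*4 + 6)) = -36*(-61 - 50*(3*4 + 6)) = -36*(-61 - 50*(12 + 6)) = -36*(-61 - 50*18) = -36*(-61 - 900) = -36*(-961) = 34596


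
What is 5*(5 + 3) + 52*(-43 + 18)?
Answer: -1260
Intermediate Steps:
5*(5 + 3) + 52*(-43 + 18) = 5*8 + 52*(-25) = 40 - 1300 = -1260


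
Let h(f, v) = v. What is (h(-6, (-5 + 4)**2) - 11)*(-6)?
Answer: 60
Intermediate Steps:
(h(-6, (-5 + 4)**2) - 11)*(-6) = ((-5 + 4)**2 - 11)*(-6) = ((-1)**2 - 11)*(-6) = (1 - 11)*(-6) = -10*(-6) = 60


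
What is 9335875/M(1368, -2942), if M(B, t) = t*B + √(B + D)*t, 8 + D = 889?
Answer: -255429540/109982257 + 373435*√2249/219964514 ≈ -2.2420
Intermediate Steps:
D = 881 (D = -8 + 889 = 881)
M(B, t) = B*t + t*√(881 + B) (M(B, t) = t*B + √(B + 881)*t = B*t + √(881 + B)*t = B*t + t*√(881 + B))
9335875/M(1368, -2942) = 9335875/((-2942*(1368 + √(881 + 1368)))) = 9335875/((-2942*(1368 + √2249))) = 9335875/(-4024656 - 2942*√2249)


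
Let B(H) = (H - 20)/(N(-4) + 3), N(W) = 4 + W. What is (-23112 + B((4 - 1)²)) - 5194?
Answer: -84929/3 ≈ -28310.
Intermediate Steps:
B(H) = -20/3 + H/3 (B(H) = (H - 20)/((4 - 4) + 3) = (-20 + H)/(0 + 3) = (-20 + H)/3 = (-20 + H)*(⅓) = -20/3 + H/3)
(-23112 + B((4 - 1)²)) - 5194 = (-23112 + (-20/3 + (4 - 1)²/3)) - 5194 = (-23112 + (-20/3 + (⅓)*3²)) - 5194 = (-23112 + (-20/3 + (⅓)*9)) - 5194 = (-23112 + (-20/3 + 3)) - 5194 = (-23112 - 11/3) - 5194 = -69347/3 - 5194 = -84929/3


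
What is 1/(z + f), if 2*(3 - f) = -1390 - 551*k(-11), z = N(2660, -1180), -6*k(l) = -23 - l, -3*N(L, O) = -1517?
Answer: 3/5264 ≈ 0.00056991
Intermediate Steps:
N(L, O) = 1517/3 (N(L, O) = -⅓*(-1517) = 1517/3)
k(l) = 23/6 + l/6 (k(l) = -(-23 - l)/6 = 23/6 + l/6)
z = 1517/3 ≈ 505.67
f = 1249 (f = 3 - (-1390 - 551*(23/6 + (⅙)*(-11)))/2 = 3 - (-1390 - 551*(23/6 - 11/6))/2 = 3 - (-1390 - 551*2)/2 = 3 - (-1390 - 1102)/2 = 3 - ½*(-2492) = 3 + 1246 = 1249)
1/(z + f) = 1/(1517/3 + 1249) = 1/(5264/3) = 3/5264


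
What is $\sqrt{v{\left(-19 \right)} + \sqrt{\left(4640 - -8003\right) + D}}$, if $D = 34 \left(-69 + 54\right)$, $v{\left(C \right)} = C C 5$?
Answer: $\sqrt{1805 + \sqrt{12133}} \approx 43.762$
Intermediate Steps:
$v{\left(C \right)} = 5 C^{2}$ ($v{\left(C \right)} = C^{2} \cdot 5 = 5 C^{2}$)
$D = -510$ ($D = 34 \left(-15\right) = -510$)
$\sqrt{v{\left(-19 \right)} + \sqrt{\left(4640 - -8003\right) + D}} = \sqrt{5 \left(-19\right)^{2} + \sqrt{\left(4640 - -8003\right) - 510}} = \sqrt{5 \cdot 361 + \sqrt{\left(4640 + 8003\right) - 510}} = \sqrt{1805 + \sqrt{12643 - 510}} = \sqrt{1805 + \sqrt{12133}}$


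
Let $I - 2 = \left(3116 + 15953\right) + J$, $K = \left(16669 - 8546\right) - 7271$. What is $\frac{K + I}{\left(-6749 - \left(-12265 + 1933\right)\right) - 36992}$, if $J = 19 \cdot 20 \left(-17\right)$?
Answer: $- \frac{13463}{33409} \approx -0.40298$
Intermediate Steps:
$J = -6460$ ($J = 380 \left(-17\right) = -6460$)
$K = 852$ ($K = 8123 - 7271 = 852$)
$I = 12611$ ($I = 2 + \left(\left(3116 + 15953\right) - 6460\right) = 2 + \left(19069 - 6460\right) = 2 + 12609 = 12611$)
$\frac{K + I}{\left(-6749 - \left(-12265 + 1933\right)\right) - 36992} = \frac{852 + 12611}{\left(-6749 - \left(-12265 + 1933\right)\right) - 36992} = \frac{13463}{\left(-6749 - -10332\right) - 36992} = \frac{13463}{\left(-6749 + 10332\right) - 36992} = \frac{13463}{3583 - 36992} = \frac{13463}{-33409} = 13463 \left(- \frac{1}{33409}\right) = - \frac{13463}{33409}$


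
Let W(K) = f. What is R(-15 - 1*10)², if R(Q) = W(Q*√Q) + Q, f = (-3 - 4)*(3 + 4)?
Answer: 5476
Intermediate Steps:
f = -49 (f = -7*7 = -49)
W(K) = -49
R(Q) = -49 + Q
R(-15 - 1*10)² = (-49 + (-15 - 1*10))² = (-49 + (-15 - 10))² = (-49 - 25)² = (-74)² = 5476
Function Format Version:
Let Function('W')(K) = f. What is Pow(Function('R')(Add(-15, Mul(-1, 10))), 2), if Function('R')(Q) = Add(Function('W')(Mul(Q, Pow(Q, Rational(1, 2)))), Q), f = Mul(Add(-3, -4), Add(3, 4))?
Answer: 5476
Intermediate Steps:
f = -49 (f = Mul(-7, 7) = -49)
Function('W')(K) = -49
Function('R')(Q) = Add(-49, Q)
Pow(Function('R')(Add(-15, Mul(-1, 10))), 2) = Pow(Add(-49, Add(-15, Mul(-1, 10))), 2) = Pow(Add(-49, Add(-15, -10)), 2) = Pow(Add(-49, -25), 2) = Pow(-74, 2) = 5476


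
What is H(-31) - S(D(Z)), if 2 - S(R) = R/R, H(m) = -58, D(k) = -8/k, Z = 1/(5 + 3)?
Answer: -59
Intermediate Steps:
Z = 1/8 ≈ 0.12500
S(R) = 1 (S(R) = 2 - R/R = 2 - 1*1 = 2 - 1 = 1)
H(-31) - S(D(Z)) = -58 - 1*1 = -58 - 1 = -59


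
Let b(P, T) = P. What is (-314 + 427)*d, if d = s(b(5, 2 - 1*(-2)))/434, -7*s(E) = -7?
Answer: 113/434 ≈ 0.26037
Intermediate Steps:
s(E) = 1 (s(E) = -⅐*(-7) = 1)
d = 1/434 ≈ 0.0023041
(-314 + 427)*d = (-314 + 427)*(1/434) = 113*(1/434) = 113/434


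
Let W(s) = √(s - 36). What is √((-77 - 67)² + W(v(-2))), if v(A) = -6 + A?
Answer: √(20736 + 2*I*√11) ≈ 144.0 + 0.023*I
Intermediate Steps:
W(s) = √(-36 + s)
√((-77 - 67)² + W(v(-2))) = √((-77 - 67)² + √(-36 + (-6 - 2))) = √((-144)² + √(-36 - 8)) = √(20736 + √(-44)) = √(20736 + 2*I*√11)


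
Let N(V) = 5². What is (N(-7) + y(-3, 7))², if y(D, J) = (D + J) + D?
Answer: 676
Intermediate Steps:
y(D, J) = J + 2*D
N(V) = 25
(N(-7) + y(-3, 7))² = (25 + (7 + 2*(-3)))² = (25 + (7 - 6))² = (25 + 1)² = 26² = 676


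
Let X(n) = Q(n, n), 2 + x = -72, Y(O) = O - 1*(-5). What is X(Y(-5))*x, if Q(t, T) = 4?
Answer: -296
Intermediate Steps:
Y(O) = 5 + O (Y(O) = O + 5 = 5 + O)
x = -74 (x = -2 - 72 = -74)
X(n) = 4
X(Y(-5))*x = 4*(-74) = -296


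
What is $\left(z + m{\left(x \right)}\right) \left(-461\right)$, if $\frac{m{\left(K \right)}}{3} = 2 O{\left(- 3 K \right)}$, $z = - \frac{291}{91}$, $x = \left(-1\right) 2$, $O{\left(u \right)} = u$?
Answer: $- \frac{1376085}{91} \approx -15122.0$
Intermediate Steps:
$x = -2$
$z = - \frac{291}{91}$ ($z = \left(-291\right) \frac{1}{91} = - \frac{291}{91} \approx -3.1978$)
$m{\left(K \right)} = - 18 K$ ($m{\left(K \right)} = 3 \cdot 2 \left(- 3 K\right) = 3 \left(- 6 K\right) = - 18 K$)
$\left(z + m{\left(x \right)}\right) \left(-461\right) = \left(- \frac{291}{91} - -36\right) \left(-461\right) = \left(- \frac{291}{91} + 36\right) \left(-461\right) = \frac{2985}{91} \left(-461\right) = - \frac{1376085}{91}$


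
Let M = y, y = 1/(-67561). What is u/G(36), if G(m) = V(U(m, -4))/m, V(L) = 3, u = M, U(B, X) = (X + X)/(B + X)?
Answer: -12/67561 ≈ -0.00017762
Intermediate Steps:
U(B, X) = 2*X/(B + X) (U(B, X) = (2*X)/(B + X) = 2*X/(B + X))
y = -1/67561 ≈ -1.4801e-5
M = -1/67561 ≈ -1.4801e-5
u = -1/67561 ≈ -1.4801e-5
G(m) = 3/m
u/G(36) = -1/(67561*(3/36)) = -1/(67561*(3*(1/36))) = -1/(67561*1/12) = -1/67561*12 = -12/67561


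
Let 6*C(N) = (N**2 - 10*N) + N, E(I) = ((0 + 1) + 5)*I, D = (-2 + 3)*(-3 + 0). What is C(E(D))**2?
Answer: 6561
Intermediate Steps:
D = -3 (D = 1*(-3) = -3)
E(I) = 6*I (E(I) = (1 + 5)*I = 6*I)
C(N) = -3*N/2 + N**2/6 (C(N) = ((N**2 - 10*N) + N)/6 = (N**2 - 9*N)/6 = -3*N/2 + N**2/6)
C(E(D))**2 = ((6*(-3))*(-9 + 6*(-3))/6)**2 = ((1/6)*(-18)*(-9 - 18))**2 = ((1/6)*(-18)*(-27))**2 = 81**2 = 6561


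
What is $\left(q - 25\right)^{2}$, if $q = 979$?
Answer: $910116$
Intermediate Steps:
$\left(q - 25\right)^{2} = \left(979 - 25\right)^{2} = 954^{2} = 910116$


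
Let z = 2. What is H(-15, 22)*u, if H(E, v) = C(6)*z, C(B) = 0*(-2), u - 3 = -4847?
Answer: 0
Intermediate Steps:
u = -4844 (u = 3 - 4847 = -4844)
C(B) = 0
H(E, v) = 0 (H(E, v) = 0*2 = 0)
H(-15, 22)*u = 0*(-4844) = 0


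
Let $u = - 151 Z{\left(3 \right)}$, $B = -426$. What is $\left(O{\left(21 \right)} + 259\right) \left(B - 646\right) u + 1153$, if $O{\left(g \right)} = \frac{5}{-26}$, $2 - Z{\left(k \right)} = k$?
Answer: $- \frac{544603355}{13} \approx -4.1893 \cdot 10^{7}$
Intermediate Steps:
$Z{\left(k \right)} = 2 - k$
$O{\left(g \right)} = - \frac{5}{26}$ ($O{\left(g \right)} = 5 \left(- \frac{1}{26}\right) = - \frac{5}{26}$)
$u = 151$ ($u = - 151 \left(2 - 3\right) = \left(-151\right) \left(-1\right) = 151$)
$\left(O{\left(21 \right)} + 259\right) \left(B - 646\right) u + 1153 = \left(- \frac{5}{26} + 259\right) \left(-426 - 646\right) 151 + 1153 = \frac{6729}{26} \left(-1072\right) 151 + 1153 = \left(- \frac{3606744}{13}\right) 151 + 1153 = - \frac{544618344}{13} + 1153 = - \frac{544603355}{13}$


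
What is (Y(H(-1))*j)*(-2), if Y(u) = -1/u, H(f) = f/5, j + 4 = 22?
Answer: -180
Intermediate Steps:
j = 18 (j = -4 + 22 = 18)
H(f) = f/5 (H(f) = f*(1/5) = f/5)
(Y(H(-1))*j)*(-2) = (-1/((1/5)*(-1))*18)*(-2) = (-1/(-1/5)*18)*(-2) = (-1*(-5)*18)*(-2) = (5*18)*(-2) = 90*(-2) = -180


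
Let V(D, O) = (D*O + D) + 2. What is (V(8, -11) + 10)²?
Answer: 4624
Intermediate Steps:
V(D, O) = 2 + D + D*O (V(D, O) = (D + D*O) + 2 = 2 + D + D*O)
(V(8, -11) + 10)² = ((2 + 8 + 8*(-11)) + 10)² = ((2 + 8 - 88) + 10)² = (-78 + 10)² = (-68)² = 4624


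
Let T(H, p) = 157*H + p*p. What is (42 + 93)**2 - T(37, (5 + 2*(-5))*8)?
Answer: 10816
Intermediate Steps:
T(H, p) = p**2 + 157*H (T(H, p) = 157*H + p**2 = p**2 + 157*H)
(42 + 93)**2 - T(37, (5 + 2*(-5))*8) = (42 + 93)**2 - (((5 + 2*(-5))*8)**2 + 157*37) = 135**2 - (((5 - 10)*8)**2 + 5809) = 18225 - ((-5*8)**2 + 5809) = 18225 - ((-40)**2 + 5809) = 18225 - (1600 + 5809) = 18225 - 1*7409 = 18225 - 7409 = 10816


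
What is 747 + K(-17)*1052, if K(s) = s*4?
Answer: -70789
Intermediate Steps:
K(s) = 4*s
747 + K(-17)*1052 = 747 + (4*(-17))*1052 = 747 - 68*1052 = 747 - 71536 = -70789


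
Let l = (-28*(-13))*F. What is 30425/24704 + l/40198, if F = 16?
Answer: 683450123/496525696 ≈ 1.3765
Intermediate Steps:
l = 5824 (l = -28*(-13)*16 = 364*16 = 5824)
30425/24704 + l/40198 = 30425/24704 + 5824/40198 = 30425*(1/24704) + 5824*(1/40198) = 30425/24704 + 2912/20099 = 683450123/496525696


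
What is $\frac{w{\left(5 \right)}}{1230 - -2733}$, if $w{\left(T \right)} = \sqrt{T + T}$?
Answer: $\frac{\sqrt{10}}{3963} \approx 0.00079795$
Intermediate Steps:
$w{\left(T \right)} = \sqrt{2} \sqrt{T}$ ($w{\left(T \right)} = \sqrt{2 T} = \sqrt{2} \sqrt{T}$)
$\frac{w{\left(5 \right)}}{1230 - -2733} = \frac{\sqrt{2} \sqrt{5}}{1230 - -2733} = \frac{\sqrt{10}}{1230 + 2733} = \frac{\sqrt{10}}{3963}$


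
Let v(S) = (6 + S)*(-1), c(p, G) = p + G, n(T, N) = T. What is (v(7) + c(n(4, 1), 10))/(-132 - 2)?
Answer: -1/134 ≈ -0.0074627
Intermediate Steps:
c(p, G) = G + p
v(S) = -6 - S
(v(7) + c(n(4, 1), 10))/(-132 - 2) = ((-6 - 1*7) + (10 + 4))/(-132 - 2) = ((-6 - 7) + 14)/(-134) = (-13 + 14)*(-1/134) = 1*(-1/134) = -1/134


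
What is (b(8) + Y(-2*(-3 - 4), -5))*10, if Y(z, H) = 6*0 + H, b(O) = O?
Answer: 30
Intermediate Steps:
Y(z, H) = H (Y(z, H) = 0 + H = H)
(b(8) + Y(-2*(-3 - 4), -5))*10 = (8 - 5)*10 = 3*10 = 30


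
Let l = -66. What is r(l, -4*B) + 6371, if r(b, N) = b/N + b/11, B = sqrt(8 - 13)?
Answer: 6365 - 33*I*sqrt(5)/10 ≈ 6365.0 - 7.379*I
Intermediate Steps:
B = I*sqrt(5) (B = sqrt(-5) = I*sqrt(5) ≈ 2.2361*I)
r(b, N) = b/11 + b/N (r(b, N) = b/N + b*(1/11) = b/N + b/11 = b/11 + b/N)
r(l, -4*B) + 6371 = ((1/11)*(-66) - 66*I*sqrt(5)/20) + 6371 = (-6 - 66*I*sqrt(5)/20) + 6371 = (-6 - 33*I*sqrt(5)/10) + 6371 = 6365 - 33*I*sqrt(5)/10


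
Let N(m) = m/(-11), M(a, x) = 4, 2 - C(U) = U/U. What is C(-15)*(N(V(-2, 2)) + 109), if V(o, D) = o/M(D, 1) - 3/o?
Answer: 1198/11 ≈ 108.91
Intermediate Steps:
C(U) = 1 (C(U) = 2 - U/U = 2 - 1*1 = 2 - 1 = 1)
V(o, D) = -3/o + o/4 (V(o, D) = o/4 - 3/o = -3/o + o/4)
N(m) = -m/11 (N(m) = m*(-1/11) = -m/11)
C(-15)*(N(V(-2, 2)) + 109) = 1*(-(-3/(-2) + (¼)*(-2))/11 + 109) = 1*(-(-3*(-½) - ½)/11 + 109) = 1*(-(3/2 - ½)/11 + 109) = 1*(-1/11*1 + 109) = 1*(-1/11 + 109) = 1*(1198/11) = 1198/11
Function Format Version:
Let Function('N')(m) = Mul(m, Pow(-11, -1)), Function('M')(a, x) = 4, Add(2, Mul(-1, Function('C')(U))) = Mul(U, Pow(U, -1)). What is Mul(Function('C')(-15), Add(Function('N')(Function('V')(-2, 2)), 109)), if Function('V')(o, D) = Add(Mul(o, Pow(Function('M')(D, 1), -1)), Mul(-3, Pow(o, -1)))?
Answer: Rational(1198, 11) ≈ 108.91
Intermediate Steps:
Function('C')(U) = 1 (Function('C')(U) = Add(2, Mul(-1, Mul(U, Pow(U, -1)))) = Add(2, Mul(-1, 1)) = Add(2, -1) = 1)
Function('V')(o, D) = Add(Mul(-3, Pow(o, -1)), Mul(Rational(1, 4), o)) (Function('V')(o, D) = Add(Mul(o, Pow(4, -1)), Mul(-3, Pow(o, -1))) = Add(Mul(o, Rational(1, 4)), Mul(-3, Pow(o, -1))) = Add(Mul(Rational(1, 4), o), Mul(-3, Pow(o, -1))) = Add(Mul(-3, Pow(o, -1)), Mul(Rational(1, 4), o)))
Function('N')(m) = Mul(Rational(-1, 11), m) (Function('N')(m) = Mul(m, Rational(-1, 11)) = Mul(Rational(-1, 11), m))
Mul(Function('C')(-15), Add(Function('N')(Function('V')(-2, 2)), 109)) = Mul(1, Add(Mul(Rational(-1, 11), Add(Mul(-3, Pow(-2, -1)), Mul(Rational(1, 4), -2))), 109)) = Mul(1, Add(Mul(Rational(-1, 11), Add(Mul(-3, Rational(-1, 2)), Rational(-1, 2))), 109)) = Mul(1, Add(Mul(Rational(-1, 11), Add(Rational(3, 2), Rational(-1, 2))), 109)) = Mul(1, Add(Mul(Rational(-1, 11), 1), 109)) = Mul(1, Add(Rational(-1, 11), 109)) = Mul(1, Rational(1198, 11)) = Rational(1198, 11)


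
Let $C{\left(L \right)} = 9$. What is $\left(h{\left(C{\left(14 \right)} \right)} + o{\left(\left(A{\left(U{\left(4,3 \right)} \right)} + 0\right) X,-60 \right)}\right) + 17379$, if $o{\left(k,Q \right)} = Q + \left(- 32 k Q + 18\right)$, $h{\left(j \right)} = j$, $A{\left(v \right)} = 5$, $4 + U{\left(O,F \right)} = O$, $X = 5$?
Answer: $65346$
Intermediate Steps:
$U{\left(O,F \right)} = -4 + O$
$o{\left(k,Q \right)} = 18 + Q - 32 Q k$ ($o{\left(k,Q \right)} = Q - \left(-18 + 32 Q k\right) = 18 + Q - 32 Q k$)
$\left(h{\left(C{\left(14 \right)} \right)} + o{\left(\left(A{\left(U{\left(4,3 \right)} \right)} + 0\right) X,-60 \right)}\right) + 17379 = \left(9 - \left(42 - 1920 \left(5 + 0\right) 5\right)\right) + 17379 = \left(9 - \left(42 - 9600 \cdot 5\right)\right) + 17379 = \left(9 - \left(42 - 48000\right)\right) + 17379 = \left(9 + \left(18 - 60 + 48000\right)\right) + 17379 = \left(9 + 47958\right) + 17379 = 47967 + 17379 = 65346$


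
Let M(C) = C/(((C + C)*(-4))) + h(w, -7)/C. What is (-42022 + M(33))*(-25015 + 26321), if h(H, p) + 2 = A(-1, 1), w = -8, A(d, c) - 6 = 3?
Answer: -7244241605/132 ≈ -5.4881e+7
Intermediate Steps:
A(d, c) = 9 (A(d, c) = 6 + 3 = 9)
h(H, p) = 7 (h(H, p) = -2 + 9 = 7)
M(C) = -⅛ + 7/C (M(C) = C/(((C + C)*(-4))) + 7/C = C/(((2*C)*(-4))) + 7/C = C/((-8*C)) + 7/C = C*(-1/(8*C)) + 7/C = -⅛ + 7/C)
(-42022 + M(33))*(-25015 + 26321) = (-42022 + (⅛)*(56 - 1*33)/33)*(-25015 + 26321) = (-42022 + (⅛)*(1/33)*(56 - 33))*1306 = (-42022 + (⅛)*(1/33)*23)*1306 = (-42022 + 23/264)*1306 = -11093785/264*1306 = -7244241605/132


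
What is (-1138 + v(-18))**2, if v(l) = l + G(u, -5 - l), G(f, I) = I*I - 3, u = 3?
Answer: 980100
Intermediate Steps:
G(f, I) = -3 + I**2 (G(f, I) = I**2 - 3 = -3 + I**2)
v(l) = -3 + l + (-5 - l)**2 (v(l) = l + (-3 + (-5 - l)**2) = -3 + l + (-5 - l)**2)
(-1138 + v(-18))**2 = (-1138 + (-3 - 18 + (5 - 18)**2))**2 = (-1138 + (-3 - 18 + (-13)**2))**2 = (-1138 + (-3 - 18 + 169))**2 = (-1138 + 148)**2 = (-990)**2 = 980100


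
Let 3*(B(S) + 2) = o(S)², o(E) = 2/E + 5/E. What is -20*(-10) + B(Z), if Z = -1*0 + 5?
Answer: 14899/75 ≈ 198.65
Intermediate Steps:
o(E) = 7/E
Z = 5 (Z = 0 + 5 = 5)
B(S) = -2 + 49/(3*S²) (B(S) = -2 + (7/S)²/3 = -2 + (49/S²)/3 = -2 + 49/(3*S²))
-20*(-10) + B(Z) = -20*(-10) + (-2 + (49/3)/5²) = 200 + (-2 + (49/3)*(1/25)) = 200 + (-2 + 49/75) = 200 - 101/75 = 14899/75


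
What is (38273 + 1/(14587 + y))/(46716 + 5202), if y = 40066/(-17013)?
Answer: 4748312292629/6441169418835 ≈ 0.73718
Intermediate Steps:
y = -40066/17013 (y = 40066*(-1/17013) = -40066/17013 ≈ -2.3550)
(38273 + 1/(14587 + y))/(46716 + 5202) = (38273 + 1/(14587 - 40066/17013))/(46716 + 5202) = (38273 + 1/(248128565/17013))/51918 = (38273 + 17013/248128565)*(1/51918) = (9496624585258/248128565)*(1/51918) = 4748312292629/6441169418835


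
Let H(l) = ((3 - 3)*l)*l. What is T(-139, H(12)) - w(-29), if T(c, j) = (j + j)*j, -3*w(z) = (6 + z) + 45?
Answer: 22/3 ≈ 7.3333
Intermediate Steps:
H(l) = 0 (H(l) = (0*l)*l = 0*l = 0)
w(z) = -17 - z/3 (w(z) = -((6 + z) + 45)/3 = -(51 + z)/3 = -17 - z/3)
T(c, j) = 2*j**2 (T(c, j) = (2*j)*j = 2*j**2)
T(-139, H(12)) - w(-29) = 2*0**2 - (-17 - 1/3*(-29)) = 2*0 - (-17 + 29/3) = 0 - 1*(-22/3) = 0 + 22/3 = 22/3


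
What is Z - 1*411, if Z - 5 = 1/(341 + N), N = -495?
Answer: -62525/154 ≈ -406.01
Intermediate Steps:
Z = 769/154 (Z = 5 + 1/(341 - 495) = 5 + 1/(-154) = 5 - 1/154 = 769/154 ≈ 4.9935)
Z - 1*411 = 769/154 - 1*411 = 769/154 - 411 = -62525/154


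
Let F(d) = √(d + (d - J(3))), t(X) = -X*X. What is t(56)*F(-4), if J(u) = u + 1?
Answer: -6272*I*√3 ≈ -10863.0*I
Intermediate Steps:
J(u) = 1 + u
t(X) = -X²
F(d) = √(-4 + 2*d) (F(d) = √(d + (d - (1 + 3))) = √(d + (d - 1*4)) = √(d + (d - 4)) = √(d + (-4 + d)) = √(-4 + 2*d))
t(56)*F(-4) = (-1*56²)*√(-4 + 2*(-4)) = (-1*3136)*√(-4 - 8) = -6272*I*√3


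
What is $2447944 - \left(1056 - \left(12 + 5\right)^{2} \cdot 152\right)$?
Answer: $2490816$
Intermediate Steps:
$2447944 - \left(1056 - \left(12 + 5\right)^{2} \cdot 152\right) = 2447944 - \left(1056 - 17^{2} \cdot 152\right) = 2447944 + \left(-1056 + 289 \cdot 152\right) = 2447944 + \left(-1056 + 43928\right) = 2447944 + 42872 = 2490816$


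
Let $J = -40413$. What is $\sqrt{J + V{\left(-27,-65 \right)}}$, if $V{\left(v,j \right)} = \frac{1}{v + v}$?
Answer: $\frac{i \sqrt{13093818}}{18} \approx 201.03 i$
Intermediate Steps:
$V{\left(v,j \right)} = \frac{1}{2 v}$
$\sqrt{J + V{\left(-27,-65 \right)}} = \sqrt{-40413 + \frac{1}{2 \left(-27\right)}} = \sqrt{-40413 + \frac{1}{2} \left(- \frac{1}{27}\right)} = \sqrt{-40413 - \frac{1}{54}} = \sqrt{- \frac{2182303}{54}} = \frac{i \sqrt{13093818}}{18}$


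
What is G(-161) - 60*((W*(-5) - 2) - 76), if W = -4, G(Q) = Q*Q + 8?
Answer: 29409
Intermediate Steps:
G(Q) = 8 + Q² (G(Q) = Q² + 8 = 8 + Q²)
G(-161) - 60*((W*(-5) - 2) - 76) = (8 + (-161)²) - 60*((-4*(-5) - 2) - 76) = (8 + 25921) - 60*((20 - 2) - 76) = 25929 - 60*(18 - 76) = 25929 - 60*(-58) = 25929 + 3480 = 29409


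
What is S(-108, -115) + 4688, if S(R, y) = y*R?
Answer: 17108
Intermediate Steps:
S(R, y) = R*y
S(-108, -115) + 4688 = -108*(-115) + 4688 = 12420 + 4688 = 17108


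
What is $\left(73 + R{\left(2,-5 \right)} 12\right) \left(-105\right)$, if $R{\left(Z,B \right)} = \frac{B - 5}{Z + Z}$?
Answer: $-4515$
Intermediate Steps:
$R{\left(Z,B \right)} = \frac{-5 + B}{2 Z}$
$\left(73 + R{\left(2,-5 \right)} 12\right) \left(-105\right) = \left(73 + \frac{-5 - 5}{2 \cdot 2} \cdot 12\right) \left(-105\right) = \left(73 + \frac{1}{2} \cdot \frac{1}{2} \left(-10\right) 12\right) \left(-105\right) = \left(73 - 30\right) \left(-105\right) = 43 \left(-105\right) = -4515$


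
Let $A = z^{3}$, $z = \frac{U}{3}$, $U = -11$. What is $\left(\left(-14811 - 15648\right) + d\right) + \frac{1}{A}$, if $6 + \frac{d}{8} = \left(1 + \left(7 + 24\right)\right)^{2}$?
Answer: $- \frac{29701292}{1331} \approx -22315.0$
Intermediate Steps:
$d = 8144$ ($d = -48 + 8 \left(1 + \left(7 + 24\right)\right)^{2} = -48 + 8 \left(1 + 31\right)^{2} = -48 + 8 \cdot 32^{2} = -48 + 8 \cdot 1024 = -48 + 8192 = 8144$)
$z = - \frac{11}{3} \approx -3.6667$
$A = - \frac{1331}{27}$ ($A = \left(- \frac{11}{3}\right)^{3} = - \frac{1331}{27} \approx -49.296$)
$\left(\left(-14811 - 15648\right) + d\right) + \frac{1}{A} = \left(\left(-14811 - 15648\right) + 8144\right) + \frac{1}{- \frac{1331}{27}} = \left(-30459 + 8144\right) - \frac{27}{1331} = -22315 - \frac{27}{1331} = - \frac{29701292}{1331}$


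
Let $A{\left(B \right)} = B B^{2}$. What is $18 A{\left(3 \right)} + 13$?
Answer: $499$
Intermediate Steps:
$A{\left(B \right)} = B^{3}$
$18 A{\left(3 \right)} + 13 = 18 \cdot 3^{3} + 13 = 18 \cdot 27 + 13 = 486 + 13 = 499$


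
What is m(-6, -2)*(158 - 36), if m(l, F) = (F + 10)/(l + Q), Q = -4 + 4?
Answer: -488/3 ≈ -162.67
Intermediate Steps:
Q = 0
m(l, F) = (10 + F)/l (m(l, F) = (F + 10)/(l + 0) = (10 + F)/l)
m(-6, -2)*(158 - 36) = ((10 - 2)/(-6))*(158 - 36) = -1/6*8*122 = -4/3*122 = -488/3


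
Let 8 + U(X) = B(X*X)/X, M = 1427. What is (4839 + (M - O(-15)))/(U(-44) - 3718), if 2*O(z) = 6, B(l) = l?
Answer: -6263/3770 ≈ -1.6613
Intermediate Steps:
O(z) = 3 (O(z) = (½)*6 = 3)
U(X) = -8 + X (U(X) = -8 + (X*X)/X = -8 + X²/X = -8 + X)
(4839 + (M - O(-15)))/(U(-44) - 3718) = (4839 + (1427 - 1*3))/((-8 - 44) - 3718) = (4839 + (1427 - 3))/(-52 - 3718) = (4839 + 1424)/(-3770) = 6263*(-1/3770) = -6263/3770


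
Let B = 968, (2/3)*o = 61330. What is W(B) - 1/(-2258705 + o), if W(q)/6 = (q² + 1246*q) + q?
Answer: 27874117471201/2166710 ≈ 1.2865e+7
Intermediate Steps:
o = 91995 (o = (3/2)*61330 = 91995)
W(q) = 6*q² + 7482*q (W(q) = 6*((q² + 1246*q) + q) = 6*(q² + 1247*q) = 6*q² + 7482*q)
W(B) - 1/(-2258705 + o) = 6*968*(1247 + 968) - 1/(-2258705 + 91995) = 6*968*2215 - 1/(-2166710) = 12864720 - 1*(-1/2166710) = 12864720 + 1/2166710 = 27874117471201/2166710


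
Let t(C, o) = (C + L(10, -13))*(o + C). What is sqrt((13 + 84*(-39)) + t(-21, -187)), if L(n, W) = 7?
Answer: 3*I*sqrt(39) ≈ 18.735*I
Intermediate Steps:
t(C, o) = (7 + C)*(C + o) (t(C, o) = (C + 7)*(o + C) = (7 + C)*(C + o))
sqrt((13 + 84*(-39)) + t(-21, -187)) = sqrt((13 + 84*(-39)) + ((-21)**2 + 7*(-21) + 7*(-187) - 21*(-187))) = sqrt((13 - 3276) + (441 - 147 - 1309 + 3927)) = sqrt(-3263 + 2912) = sqrt(-351) = 3*I*sqrt(39)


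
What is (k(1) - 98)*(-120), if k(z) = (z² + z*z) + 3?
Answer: 11160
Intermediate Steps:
k(z) = 3 + 2*z² (k(z) = (z² + z²) + 3 = 2*z² + 3 = 3 + 2*z²)
(k(1) - 98)*(-120) = ((3 + 2*1²) - 98)*(-120) = ((3 + 2*1) - 98)*(-120) = ((3 + 2) - 98)*(-120) = (5 - 98)*(-120) = -93*(-120) = 11160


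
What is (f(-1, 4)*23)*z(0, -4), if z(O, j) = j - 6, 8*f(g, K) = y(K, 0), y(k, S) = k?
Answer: -115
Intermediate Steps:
f(g, K) = K/8
z(O, j) = -6 + j
(f(-1, 4)*23)*z(0, -4) = (((1/8)*4)*23)*(-6 - 4) = ((1/2)*23)*(-10) = (23/2)*(-10) = -115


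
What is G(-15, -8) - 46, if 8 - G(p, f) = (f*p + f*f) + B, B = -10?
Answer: -212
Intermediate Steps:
G(p, f) = 18 - f² - f*p (G(p, f) = 8 - ((f*p + f*f) - 10) = 8 - ((f*p + f²) - 10) = 8 - ((f² + f*p) - 10) = 8 - (-10 + f² + f*p) = 8 + (10 - f² - f*p) = 18 - f² - f*p)
G(-15, -8) - 46 = (18 - 1*(-8)² - 1*(-8)*(-15)) - 46 = (18 - 1*64 - 120) - 46 = (18 - 64 - 120) - 46 = -166 - 46 = -212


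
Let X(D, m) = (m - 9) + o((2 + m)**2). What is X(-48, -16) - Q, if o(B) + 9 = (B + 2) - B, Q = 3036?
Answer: -3068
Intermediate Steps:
o(B) = -7 (o(B) = -9 + ((B + 2) - B) = -9 + ((2 + B) - B) = -9 + 2 = -7)
X(D, m) = -16 + m (X(D, m) = (m - 9) - 7 = (-9 + m) - 7 = -16 + m)
X(-48, -16) - Q = (-16 - 16) - 1*3036 = -32 - 3036 = -3068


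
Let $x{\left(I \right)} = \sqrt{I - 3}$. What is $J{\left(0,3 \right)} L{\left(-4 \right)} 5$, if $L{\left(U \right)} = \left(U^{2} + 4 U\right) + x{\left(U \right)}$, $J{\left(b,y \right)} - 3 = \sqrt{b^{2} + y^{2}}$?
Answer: $30 i \sqrt{7} \approx 79.373 i$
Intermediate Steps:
$x{\left(I \right)} = \sqrt{-3 + I}$
$J{\left(b,y \right)} = 3 + \sqrt{b^{2} + y^{2}}$
$L{\left(U \right)} = U^{2} + \sqrt{-3 + U} + 4 U$ ($L{\left(U \right)} = \left(U^{2} + 4 U\right) + \sqrt{-3 + U} = U^{2} + \sqrt{-3 + U} + 4 U$)
$J{\left(0,3 \right)} L{\left(-4 \right)} 5 = \left(3 + \sqrt{0^{2} + 3^{2}}\right) \left(\left(-4\right)^{2} + \sqrt{-3 - 4} + 4 \left(-4\right)\right) 5 = \left(3 + \sqrt{0 + 9}\right) \left(16 + \sqrt{-7} - 16\right) 5 = \left(3 + \sqrt{9}\right) \left(16 + i \sqrt{7} - 16\right) 5 = \left(3 + 3\right) i \sqrt{7} \cdot 5 = 6 i \sqrt{7} \cdot 5 = 30 i \sqrt{7}$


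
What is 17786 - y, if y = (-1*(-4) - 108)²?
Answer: 6970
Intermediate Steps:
y = 10816 (y = (4 - 108)² = (-104)² = 10816)
17786 - y = 17786 - 1*10816 = 17786 - 10816 = 6970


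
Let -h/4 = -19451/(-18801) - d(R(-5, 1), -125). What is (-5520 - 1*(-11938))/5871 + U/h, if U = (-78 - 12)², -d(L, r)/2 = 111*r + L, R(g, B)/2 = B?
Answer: 714272412497/612501580149 ≈ 1.1662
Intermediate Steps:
R(g, B) = 2*B
d(L, r) = -222*r - 2*L (d(L, r) = -2*(111*r + L) = -2*(L + 111*r) = -222*r - 2*L)
U = 8100 (U = (-90)² = 8100)
h = 2086532380/18801 (h = -4*(-19451/(-18801) - (-222*(-125) - 4)) = -4*(-19451*(-1/18801) - (27750 - 2*2)) = -4*(19451/18801 - (27750 - 4)) = -4*(19451/18801 - 1*27746) = -4*(19451/18801 - 27746) = -4*(-521633095/18801) = 2086532380/18801 ≈ 1.1098e+5)
(-5520 - 1*(-11938))/5871 + U/h = (-5520 - 1*(-11938))/5871 + 8100/(2086532380/18801) = (-5520 + 11938)*(1/5871) + 8100*(18801/2086532380) = 6418*(1/5871) + 7614405/104326619 = 6418/5871 + 7614405/104326619 = 714272412497/612501580149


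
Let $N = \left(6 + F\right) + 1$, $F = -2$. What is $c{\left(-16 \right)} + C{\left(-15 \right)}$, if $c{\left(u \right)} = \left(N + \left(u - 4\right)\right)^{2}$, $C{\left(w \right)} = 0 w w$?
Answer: $225$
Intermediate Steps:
$C{\left(w \right)} = 0$ ($C{\left(w \right)} = 0 w = 0$)
$N = 5$ ($N = \left(6 - 2\right) + 1 = 4 + 1 = 5$)
$c{\left(u \right)} = \left(1 + u\right)^{2}$ ($c{\left(u \right)} = \left(5 + \left(u - 4\right)\right)^{2} = \left(5 + \left(-4 + u\right)\right)^{2} = \left(1 + u\right)^{2}$)
$c{\left(-16 \right)} + C{\left(-15 \right)} = \left(1 - 16\right)^{2} + 0 = \left(-15\right)^{2} + 0 = 225 + 0 = 225$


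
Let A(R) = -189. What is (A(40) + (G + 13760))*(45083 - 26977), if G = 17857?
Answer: 569035368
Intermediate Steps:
(A(40) + (G + 13760))*(45083 - 26977) = (-189 + (17857 + 13760))*(45083 - 26977) = (-189 + 31617)*18106 = 31428*18106 = 569035368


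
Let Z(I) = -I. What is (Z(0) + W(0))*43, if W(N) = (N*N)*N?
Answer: 0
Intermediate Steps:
W(N) = N³ (W(N) = N²*N = N³)
(Z(0) + W(0))*43 = (-1*0 + 0³)*43 = (0 + 0)*43 = 0*43 = 0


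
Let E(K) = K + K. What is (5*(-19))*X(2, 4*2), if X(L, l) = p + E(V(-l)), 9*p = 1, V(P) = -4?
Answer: 6745/9 ≈ 749.44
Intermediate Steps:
p = 1/9 (p = (1/9)*1 = 1/9 ≈ 0.11111)
E(K) = 2*K
X(L, l) = -71/9 (X(L, l) = 1/9 + 2*(-4) = 1/9 - 8 = -71/9)
(5*(-19))*X(2, 4*2) = (5*(-19))*(-71/9) = -95*(-71/9) = 6745/9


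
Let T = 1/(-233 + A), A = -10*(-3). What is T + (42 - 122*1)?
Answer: -16241/203 ≈ -80.005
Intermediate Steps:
A = 30
T = -1/203 (T = 1/(-233 + 30) = 1/(-203) = -1/203 ≈ -0.0049261)
T + (42 - 122*1) = -1/203 + (42 - 122*1) = -1/203 + (42 - 122) = -1/203 - 80 = -16241/203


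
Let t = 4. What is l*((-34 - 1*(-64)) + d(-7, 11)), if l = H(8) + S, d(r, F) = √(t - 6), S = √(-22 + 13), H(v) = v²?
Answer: (30 + I*√2)*(64 + 3*I) ≈ 1915.8 + 180.51*I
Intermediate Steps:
S = 3*I (S = √(-9) = 3*I ≈ 3.0*I)
d(r, F) = I*√2 (d(r, F) = √(4 - 6) = √(-2) = I*√2)
l = 64 + 3*I (l = 8² + 3*I = 64 + 3*I ≈ 64.0 + 3.0*I)
l*((-34 - 1*(-64)) + d(-7, 11)) = (64 + 3*I)*((-34 - 1*(-64)) + I*√2) = (64 + 3*I)*((-34 + 64) + I*√2) = (64 + 3*I)*(30 + I*√2) = (30 + I*√2)*(64 + 3*I)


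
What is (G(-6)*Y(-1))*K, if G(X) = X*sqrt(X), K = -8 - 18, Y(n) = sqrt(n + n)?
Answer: -312*sqrt(3) ≈ -540.40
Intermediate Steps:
Y(n) = sqrt(2)*sqrt(n) (Y(n) = sqrt(2*n) = sqrt(2)*sqrt(n))
K = -26
G(X) = X**(3/2)
(G(-6)*Y(-1))*K = ((-6)**(3/2)*(sqrt(2)*sqrt(-1)))*(-26) = ((-6*I*sqrt(6))*(sqrt(2)*I))*(-26) = ((-6*I*sqrt(6))*(I*sqrt(2)))*(-26) = (12*sqrt(3))*(-26) = -312*sqrt(3)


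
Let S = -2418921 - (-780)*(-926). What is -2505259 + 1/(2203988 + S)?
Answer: -2347961303168/937213 ≈ -2.5053e+6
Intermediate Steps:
S = -3141201 (S = -2418921 - 1*722280 = -2418921 - 722280 = -3141201)
-2505259 + 1/(2203988 + S) = -2505259 + 1/(2203988 - 3141201) = -2505259 + 1/(-937213) = -2505259 - 1/937213 = -2347961303168/937213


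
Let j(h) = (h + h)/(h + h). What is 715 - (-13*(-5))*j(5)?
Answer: 650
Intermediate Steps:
j(h) = 1 (j(h) = (2*h)/((2*h)) = (2*h)*(1/(2*h)) = 1)
715 - (-13*(-5))*j(5) = 715 - (-13*(-5)) = 715 - 65 = 650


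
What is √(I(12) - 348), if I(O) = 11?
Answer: I*√337 ≈ 18.358*I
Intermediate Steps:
√(I(12) - 348) = √(11 - 348) = √(-337) = I*√337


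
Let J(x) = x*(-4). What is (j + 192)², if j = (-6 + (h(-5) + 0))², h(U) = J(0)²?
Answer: 51984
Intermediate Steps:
J(x) = -4*x
h(U) = 0 (h(U) = (-4*0)² = 0² = 0)
j = 36 (j = (-6 + (0 + 0))² = (-6 + 0)² = (-6)² = 36)
(j + 192)² = (36 + 192)² = 228² = 51984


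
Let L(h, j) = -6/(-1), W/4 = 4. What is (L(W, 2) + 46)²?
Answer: 2704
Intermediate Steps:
W = 16 (W = 4*4 = 16)
L(h, j) = 6 (L(h, j) = -6*(-1) = 6)
(L(W, 2) + 46)² = (6 + 46)² = 52² = 2704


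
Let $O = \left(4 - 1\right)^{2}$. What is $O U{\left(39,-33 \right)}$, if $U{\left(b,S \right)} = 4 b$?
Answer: $1404$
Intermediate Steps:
$O = 9$ ($O = 3^{2} = 9$)
$O U{\left(39,-33 \right)} = 9 \cdot 4 \cdot 39 = 9 \cdot 156 = 1404$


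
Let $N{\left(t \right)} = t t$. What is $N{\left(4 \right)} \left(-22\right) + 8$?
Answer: $-344$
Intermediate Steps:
$N{\left(t \right)} = t^{2}$
$N{\left(4 \right)} \left(-22\right) + 8 = 4^{2} \left(-22\right) + 8 = 16 \left(-22\right) + 8 = -352 + 8 = -344$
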